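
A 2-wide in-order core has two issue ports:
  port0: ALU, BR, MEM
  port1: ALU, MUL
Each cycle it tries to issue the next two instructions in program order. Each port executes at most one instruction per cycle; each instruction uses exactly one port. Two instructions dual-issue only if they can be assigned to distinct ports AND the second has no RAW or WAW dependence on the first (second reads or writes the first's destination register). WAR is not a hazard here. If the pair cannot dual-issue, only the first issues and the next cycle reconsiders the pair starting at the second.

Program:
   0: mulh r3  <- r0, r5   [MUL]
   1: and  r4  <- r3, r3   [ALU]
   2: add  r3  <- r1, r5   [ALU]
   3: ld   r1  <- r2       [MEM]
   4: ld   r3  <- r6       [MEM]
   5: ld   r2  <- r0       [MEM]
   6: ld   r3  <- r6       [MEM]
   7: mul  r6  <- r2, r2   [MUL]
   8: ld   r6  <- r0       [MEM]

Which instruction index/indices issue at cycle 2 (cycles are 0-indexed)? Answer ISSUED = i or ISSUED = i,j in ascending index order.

ISSUED = 3

0. mulh.MUL @i0  | RAW r3
1. and.ALU add.ALU @i1,i2  | 2-wide
2. ld.MEM @i3  | no-port MEM/MEM
3. ld.MEM @i4  | no-port MEM/MEM
4. ld.MEM @i5  | no-port MEM/MEM
5. ld.MEM mul.MUL @i6,i7  | 2-wide
6. ld.MEM @i8  | tail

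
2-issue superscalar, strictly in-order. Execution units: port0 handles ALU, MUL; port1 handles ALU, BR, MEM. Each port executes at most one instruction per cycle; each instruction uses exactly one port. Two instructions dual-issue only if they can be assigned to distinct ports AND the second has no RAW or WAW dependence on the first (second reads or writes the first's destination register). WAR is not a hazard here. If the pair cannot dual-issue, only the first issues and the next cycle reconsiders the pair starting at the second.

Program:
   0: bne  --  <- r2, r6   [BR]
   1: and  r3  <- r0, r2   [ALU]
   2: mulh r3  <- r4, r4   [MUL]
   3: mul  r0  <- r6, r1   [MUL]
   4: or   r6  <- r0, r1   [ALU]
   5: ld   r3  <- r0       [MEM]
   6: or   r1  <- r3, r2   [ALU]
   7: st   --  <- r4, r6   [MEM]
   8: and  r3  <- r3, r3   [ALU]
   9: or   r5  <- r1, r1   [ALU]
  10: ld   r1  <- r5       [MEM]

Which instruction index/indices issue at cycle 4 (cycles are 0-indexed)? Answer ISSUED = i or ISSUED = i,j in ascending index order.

ISSUED = 6,7

t=0 i0/i1:bne.BR and.ALU ; pair
t=1 i2:mulh.MUL ; no-port MUL/MUL
t=2 i3:mul.MUL ; RAW r0
t=3 i4/i5:or.ALU ld.MEM ; pair
t=4 i6/i7:or.ALU st.MEM ; pair
t=5 i8/i9:and.ALU or.ALU ; pair
t=6 i10:ld.MEM ; tail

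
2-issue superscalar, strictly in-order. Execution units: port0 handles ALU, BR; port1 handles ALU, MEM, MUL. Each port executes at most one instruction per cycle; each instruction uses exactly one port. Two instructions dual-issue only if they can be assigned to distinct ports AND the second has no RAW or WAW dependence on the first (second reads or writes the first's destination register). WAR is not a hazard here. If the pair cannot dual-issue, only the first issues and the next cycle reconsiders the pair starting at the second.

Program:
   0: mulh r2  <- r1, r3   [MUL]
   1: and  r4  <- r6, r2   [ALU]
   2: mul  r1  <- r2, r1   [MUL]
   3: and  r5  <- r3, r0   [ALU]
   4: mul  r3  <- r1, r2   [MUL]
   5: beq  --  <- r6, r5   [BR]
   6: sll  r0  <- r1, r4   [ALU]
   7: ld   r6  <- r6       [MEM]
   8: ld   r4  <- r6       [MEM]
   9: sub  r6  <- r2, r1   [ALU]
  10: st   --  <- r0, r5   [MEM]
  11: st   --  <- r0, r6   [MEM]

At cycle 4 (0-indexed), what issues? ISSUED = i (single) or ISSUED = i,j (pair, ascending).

[0] i0  mulh  -- RAW r2
[1] i1,i2  and/mul  -- pair
[2] i3,i4  and/mul  -- pair
[3] i5,i6  beq/sll  -- pair
[4] i7  ld  -- no-port MEM/MEM
[5] i8,i9  ld/sub  -- pair
[6] i10  st  -- no-port MEM/MEM
[7] i11  st  -- tail

ISSUED = 7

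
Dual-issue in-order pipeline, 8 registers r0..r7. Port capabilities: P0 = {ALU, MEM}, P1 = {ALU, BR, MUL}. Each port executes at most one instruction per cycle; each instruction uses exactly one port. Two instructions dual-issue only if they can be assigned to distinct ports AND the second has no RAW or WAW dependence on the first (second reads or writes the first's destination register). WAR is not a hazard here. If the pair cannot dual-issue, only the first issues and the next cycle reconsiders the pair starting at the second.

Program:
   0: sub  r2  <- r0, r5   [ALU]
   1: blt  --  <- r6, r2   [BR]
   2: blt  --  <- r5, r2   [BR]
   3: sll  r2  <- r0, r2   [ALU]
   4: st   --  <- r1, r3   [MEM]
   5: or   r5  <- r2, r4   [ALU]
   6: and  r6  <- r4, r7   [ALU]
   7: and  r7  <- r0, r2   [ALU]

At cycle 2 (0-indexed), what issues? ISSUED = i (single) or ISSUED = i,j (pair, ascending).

ISSUED = 2,3

  cy0 -> i0 (sub) RAW r2
  cy1 -> i1 (blt) no-port BR/BR
  cy2 -> i2,i3 (blt+sll) 2-wide
  cy3 -> i4,i5 (st+or) 2-wide
  cy4 -> i6,i7 (and+and) 2-wide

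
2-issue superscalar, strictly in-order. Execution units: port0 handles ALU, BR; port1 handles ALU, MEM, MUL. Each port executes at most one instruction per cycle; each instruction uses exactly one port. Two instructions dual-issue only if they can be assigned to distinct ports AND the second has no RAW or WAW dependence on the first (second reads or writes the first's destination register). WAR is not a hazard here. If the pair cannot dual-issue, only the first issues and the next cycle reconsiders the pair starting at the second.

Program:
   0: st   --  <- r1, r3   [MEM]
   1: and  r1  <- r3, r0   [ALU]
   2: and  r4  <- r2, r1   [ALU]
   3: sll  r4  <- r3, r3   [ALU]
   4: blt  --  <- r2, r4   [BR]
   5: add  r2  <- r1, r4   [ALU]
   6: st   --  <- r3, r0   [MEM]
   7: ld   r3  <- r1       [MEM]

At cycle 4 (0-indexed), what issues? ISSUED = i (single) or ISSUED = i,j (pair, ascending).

  cy0 -> i0&i1 (st.MEM;and.ALU) 2-wide
  cy1 -> i2 (and.ALU) WAW r4
  cy2 -> i3 (sll.ALU) RAW r4
  cy3 -> i4&i5 (blt.BR;add.ALU) 2-wide
  cy4 -> i6 (st.MEM) no-port MEM/MEM
  cy5 -> i7 (ld.MEM) tail

ISSUED = 6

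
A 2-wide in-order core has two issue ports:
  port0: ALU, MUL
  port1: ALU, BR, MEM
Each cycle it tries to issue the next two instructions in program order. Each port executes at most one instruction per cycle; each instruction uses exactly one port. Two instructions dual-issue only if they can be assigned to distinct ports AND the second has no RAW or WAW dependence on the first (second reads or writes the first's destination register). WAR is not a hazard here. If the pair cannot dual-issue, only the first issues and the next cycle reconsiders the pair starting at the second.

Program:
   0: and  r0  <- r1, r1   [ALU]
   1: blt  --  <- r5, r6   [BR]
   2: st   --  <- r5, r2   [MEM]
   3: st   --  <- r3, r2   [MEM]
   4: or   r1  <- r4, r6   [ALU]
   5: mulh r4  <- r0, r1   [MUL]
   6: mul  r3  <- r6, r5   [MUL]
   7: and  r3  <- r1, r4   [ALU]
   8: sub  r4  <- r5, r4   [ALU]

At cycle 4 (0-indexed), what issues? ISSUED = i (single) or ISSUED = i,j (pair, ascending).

ISSUED = 6

[0] i0+i1  and+blt  -- dual
[1] i2  st  -- no-port MEM/MEM
[2] i3+i4  st+or  -- dual
[3] i5  mulh  -- no-port MUL/MUL
[4] i6  mul  -- WAW r3
[5] i7+i8  and+sub  -- dual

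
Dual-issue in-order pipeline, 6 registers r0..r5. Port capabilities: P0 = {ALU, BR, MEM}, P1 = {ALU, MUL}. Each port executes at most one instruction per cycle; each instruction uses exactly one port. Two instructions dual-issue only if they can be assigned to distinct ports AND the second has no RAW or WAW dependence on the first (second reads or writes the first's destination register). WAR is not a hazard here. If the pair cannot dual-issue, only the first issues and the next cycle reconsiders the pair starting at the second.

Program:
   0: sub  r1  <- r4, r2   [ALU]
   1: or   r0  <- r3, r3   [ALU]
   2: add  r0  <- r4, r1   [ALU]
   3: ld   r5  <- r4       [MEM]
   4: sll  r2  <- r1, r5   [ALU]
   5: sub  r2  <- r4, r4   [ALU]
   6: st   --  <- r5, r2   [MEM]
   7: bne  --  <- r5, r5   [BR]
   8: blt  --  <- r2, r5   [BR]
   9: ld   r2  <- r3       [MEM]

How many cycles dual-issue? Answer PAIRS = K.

PAIRS = 2

0. sub.ALU;or.ALU @i0+i1  | 2-wide
1. add.ALU;ld.MEM @i2+i3  | 2-wide
2. sll.ALU @i4  | WAW r2
3. sub.ALU @i5  | RAW r2
4. st.MEM @i6  | no-port MEM/BR
5. bne.BR @i7  | no-port BR/BR
6. blt.BR @i8  | no-port BR/MEM
7. ld.MEM @i9  | tail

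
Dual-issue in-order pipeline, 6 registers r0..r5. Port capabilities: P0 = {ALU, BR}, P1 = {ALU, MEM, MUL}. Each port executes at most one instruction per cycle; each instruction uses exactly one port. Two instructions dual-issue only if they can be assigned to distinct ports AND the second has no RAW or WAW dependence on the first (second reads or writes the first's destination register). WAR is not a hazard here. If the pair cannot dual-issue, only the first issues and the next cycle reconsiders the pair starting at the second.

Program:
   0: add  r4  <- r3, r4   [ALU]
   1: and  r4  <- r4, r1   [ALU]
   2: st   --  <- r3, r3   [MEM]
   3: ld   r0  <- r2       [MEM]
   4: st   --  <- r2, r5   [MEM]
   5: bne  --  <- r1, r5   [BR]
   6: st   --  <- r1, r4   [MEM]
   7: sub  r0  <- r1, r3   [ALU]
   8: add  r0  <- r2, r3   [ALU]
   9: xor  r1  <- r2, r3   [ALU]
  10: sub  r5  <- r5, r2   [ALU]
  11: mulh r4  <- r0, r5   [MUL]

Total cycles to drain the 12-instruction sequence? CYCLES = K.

CYCLES = 8

t=0 i0:add.ALU ; RAW+WAW r4
t=1 i1+i2:and.ALU+st.MEM ; dual
t=2 i3:ld.MEM ; no-port MEM/MEM
t=3 i4+i5:st.MEM+bne.BR ; dual
t=4 i6+i7:st.MEM+sub.ALU ; dual
t=5 i8+i9:add.ALU+xor.ALU ; dual
t=6 i10:sub.ALU ; RAW r5
t=7 i11:mulh.MUL ; tail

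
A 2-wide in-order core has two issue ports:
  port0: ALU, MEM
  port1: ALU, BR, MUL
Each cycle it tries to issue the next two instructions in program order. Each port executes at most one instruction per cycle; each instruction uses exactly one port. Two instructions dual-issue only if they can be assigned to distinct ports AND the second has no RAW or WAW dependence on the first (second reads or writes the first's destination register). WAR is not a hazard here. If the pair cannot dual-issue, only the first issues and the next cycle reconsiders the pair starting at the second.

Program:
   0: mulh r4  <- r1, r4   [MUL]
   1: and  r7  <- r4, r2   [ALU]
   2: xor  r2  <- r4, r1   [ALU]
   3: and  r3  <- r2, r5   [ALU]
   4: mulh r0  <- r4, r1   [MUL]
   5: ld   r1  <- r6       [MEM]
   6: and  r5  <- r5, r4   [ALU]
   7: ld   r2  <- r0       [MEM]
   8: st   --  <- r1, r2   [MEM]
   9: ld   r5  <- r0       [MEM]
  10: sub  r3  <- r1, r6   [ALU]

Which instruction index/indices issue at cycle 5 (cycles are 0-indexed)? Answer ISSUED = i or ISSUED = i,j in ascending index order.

ISSUED = 8

t=0 i0:mulh ; RAW r4
t=1 i1+i2:and/xor ; 2-wide
t=2 i3+i4:and/mulh ; 2-wide
t=3 i5+i6:ld/and ; 2-wide
t=4 i7:ld ; no-port MEM/MEM
t=5 i8:st ; no-port MEM/MEM
t=6 i9+i10:ld/sub ; 2-wide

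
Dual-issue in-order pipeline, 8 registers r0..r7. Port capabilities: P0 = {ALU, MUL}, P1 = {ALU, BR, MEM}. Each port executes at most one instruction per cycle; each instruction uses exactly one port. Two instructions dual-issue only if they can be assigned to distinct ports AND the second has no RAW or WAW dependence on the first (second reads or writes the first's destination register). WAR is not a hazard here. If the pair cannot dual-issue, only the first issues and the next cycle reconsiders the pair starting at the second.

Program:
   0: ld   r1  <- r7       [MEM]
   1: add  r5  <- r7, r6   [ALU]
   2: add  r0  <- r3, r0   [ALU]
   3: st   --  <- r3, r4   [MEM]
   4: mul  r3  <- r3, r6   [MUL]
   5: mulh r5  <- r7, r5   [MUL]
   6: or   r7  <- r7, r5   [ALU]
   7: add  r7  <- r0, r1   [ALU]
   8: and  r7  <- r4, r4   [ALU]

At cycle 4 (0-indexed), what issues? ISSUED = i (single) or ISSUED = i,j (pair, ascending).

c0: i0&i1 ld;add  pair
c1: i2&i3 add;st  pair
c2: i4 mul  no-port MUL/MUL
c3: i5 mulh  RAW r5
c4: i6 or  WAW r7
c5: i7 add  WAW r7
c6: i8 and  tail

ISSUED = 6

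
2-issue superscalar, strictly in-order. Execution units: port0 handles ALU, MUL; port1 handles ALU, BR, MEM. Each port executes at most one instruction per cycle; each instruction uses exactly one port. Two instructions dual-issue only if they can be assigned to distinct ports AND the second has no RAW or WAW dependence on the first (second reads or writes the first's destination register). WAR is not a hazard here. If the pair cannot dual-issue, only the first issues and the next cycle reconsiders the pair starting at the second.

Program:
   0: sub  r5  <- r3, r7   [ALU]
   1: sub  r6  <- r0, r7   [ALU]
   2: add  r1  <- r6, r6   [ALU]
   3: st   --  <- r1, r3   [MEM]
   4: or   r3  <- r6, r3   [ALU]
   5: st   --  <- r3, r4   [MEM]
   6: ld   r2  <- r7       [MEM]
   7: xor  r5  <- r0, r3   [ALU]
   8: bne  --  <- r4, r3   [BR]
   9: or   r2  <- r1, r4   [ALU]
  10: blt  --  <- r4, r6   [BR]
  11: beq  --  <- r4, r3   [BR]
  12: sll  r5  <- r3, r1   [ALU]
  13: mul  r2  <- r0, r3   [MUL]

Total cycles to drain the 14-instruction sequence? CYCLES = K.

c0: i0+i1 sub/sub  dual
c1: i2 add  RAW r1
c2: i3+i4 st/or  dual
c3: i5 st  no-port MEM/MEM
c4: i6+i7 ld/xor  dual
c5: i8+i9 bne/or  dual
c6: i10 blt  no-port BR/BR
c7: i11+i12 beq/sll  dual
c8: i13 mul  tail

CYCLES = 9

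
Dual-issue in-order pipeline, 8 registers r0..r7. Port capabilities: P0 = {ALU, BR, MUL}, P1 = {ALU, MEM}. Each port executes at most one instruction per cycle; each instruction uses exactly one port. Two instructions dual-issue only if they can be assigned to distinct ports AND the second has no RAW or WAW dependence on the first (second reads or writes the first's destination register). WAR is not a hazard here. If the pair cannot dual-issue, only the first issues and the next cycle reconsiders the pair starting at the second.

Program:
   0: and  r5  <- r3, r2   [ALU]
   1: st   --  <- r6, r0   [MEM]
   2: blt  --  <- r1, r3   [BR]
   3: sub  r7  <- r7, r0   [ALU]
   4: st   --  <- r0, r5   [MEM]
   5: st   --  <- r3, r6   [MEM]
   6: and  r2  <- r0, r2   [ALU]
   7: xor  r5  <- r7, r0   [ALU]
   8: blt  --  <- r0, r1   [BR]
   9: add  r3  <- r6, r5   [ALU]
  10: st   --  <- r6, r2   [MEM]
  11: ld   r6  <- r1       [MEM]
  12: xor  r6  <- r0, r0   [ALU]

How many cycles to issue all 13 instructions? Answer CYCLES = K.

c0: i0,i1 and/st  pair
c1: i2,i3 blt/sub  pair
c2: i4 st  no-port MEM/MEM
c3: i5,i6 st/and  pair
c4: i7,i8 xor/blt  pair
c5: i9,i10 add/st  pair
c6: i11 ld  WAW r6
c7: i12 xor  tail

CYCLES = 8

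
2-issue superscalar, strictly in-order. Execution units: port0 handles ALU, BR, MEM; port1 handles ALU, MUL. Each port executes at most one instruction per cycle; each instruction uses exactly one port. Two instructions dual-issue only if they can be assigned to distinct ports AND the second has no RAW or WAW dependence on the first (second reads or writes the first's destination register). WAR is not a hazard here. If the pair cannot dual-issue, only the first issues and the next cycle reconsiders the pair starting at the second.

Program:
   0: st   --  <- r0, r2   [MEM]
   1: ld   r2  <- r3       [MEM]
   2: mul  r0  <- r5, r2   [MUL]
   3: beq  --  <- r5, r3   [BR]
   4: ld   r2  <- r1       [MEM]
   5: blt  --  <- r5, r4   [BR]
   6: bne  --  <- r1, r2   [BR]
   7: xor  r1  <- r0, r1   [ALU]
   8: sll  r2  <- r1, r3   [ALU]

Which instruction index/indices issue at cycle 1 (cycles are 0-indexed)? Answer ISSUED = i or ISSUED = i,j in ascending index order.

ISSUED = 1

  cy0 -> i0 (st.MEM) no-port MEM/MEM
  cy1 -> i1 (ld.MEM) RAW r2
  cy2 -> i2&i3 (mul.MUL;beq.BR) dual
  cy3 -> i4 (ld.MEM) no-port MEM/BR
  cy4 -> i5 (blt.BR) no-port BR/BR
  cy5 -> i6&i7 (bne.BR;xor.ALU) dual
  cy6 -> i8 (sll.ALU) tail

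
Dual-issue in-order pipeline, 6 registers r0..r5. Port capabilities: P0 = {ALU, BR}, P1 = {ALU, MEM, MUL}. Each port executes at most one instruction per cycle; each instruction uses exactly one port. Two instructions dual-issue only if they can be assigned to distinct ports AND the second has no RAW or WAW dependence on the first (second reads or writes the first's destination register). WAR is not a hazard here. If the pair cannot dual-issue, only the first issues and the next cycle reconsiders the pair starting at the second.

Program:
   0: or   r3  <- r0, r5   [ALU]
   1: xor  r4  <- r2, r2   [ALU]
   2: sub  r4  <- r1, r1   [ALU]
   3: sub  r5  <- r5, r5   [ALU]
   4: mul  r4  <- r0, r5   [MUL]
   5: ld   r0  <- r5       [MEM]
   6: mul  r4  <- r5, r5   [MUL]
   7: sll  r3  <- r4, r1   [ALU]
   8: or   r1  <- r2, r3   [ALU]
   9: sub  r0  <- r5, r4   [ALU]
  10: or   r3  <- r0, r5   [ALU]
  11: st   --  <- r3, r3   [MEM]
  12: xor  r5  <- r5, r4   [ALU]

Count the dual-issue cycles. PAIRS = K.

PAIRS = 4

  cy0 -> i0+i1 (or.ALU;xor.ALU) dual
  cy1 -> i2+i3 (sub.ALU;sub.ALU) dual
  cy2 -> i4 (mul.MUL) no-port MUL/MEM
  cy3 -> i5 (ld.MEM) no-port MEM/MUL
  cy4 -> i6 (mul.MUL) RAW r4
  cy5 -> i7 (sll.ALU) RAW r3
  cy6 -> i8+i9 (or.ALU;sub.ALU) dual
  cy7 -> i10 (or.ALU) RAW r3
  cy8 -> i11+i12 (st.MEM;xor.ALU) dual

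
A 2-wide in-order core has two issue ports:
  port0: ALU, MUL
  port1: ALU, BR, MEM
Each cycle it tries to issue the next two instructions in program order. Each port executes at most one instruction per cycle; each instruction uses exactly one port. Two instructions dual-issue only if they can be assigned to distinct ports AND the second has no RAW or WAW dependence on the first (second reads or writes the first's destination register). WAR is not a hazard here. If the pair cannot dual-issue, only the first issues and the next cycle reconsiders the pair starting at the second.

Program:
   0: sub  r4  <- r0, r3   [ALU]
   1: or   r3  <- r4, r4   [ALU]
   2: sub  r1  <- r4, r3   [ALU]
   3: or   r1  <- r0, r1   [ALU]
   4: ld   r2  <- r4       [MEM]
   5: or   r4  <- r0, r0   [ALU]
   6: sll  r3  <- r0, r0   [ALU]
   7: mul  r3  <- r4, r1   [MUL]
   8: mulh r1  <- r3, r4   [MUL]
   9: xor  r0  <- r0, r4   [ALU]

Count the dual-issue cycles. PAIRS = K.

PAIRS = 3

  cy0 -> i0 (sub) RAW r4
  cy1 -> i1 (or) RAW r3
  cy2 -> i2 (sub) RAW+WAW r1
  cy3 -> i3+i4 (or+ld) pair
  cy4 -> i5+i6 (or+sll) pair
  cy5 -> i7 (mul) no-port MUL/MUL
  cy6 -> i8+i9 (mulh+xor) pair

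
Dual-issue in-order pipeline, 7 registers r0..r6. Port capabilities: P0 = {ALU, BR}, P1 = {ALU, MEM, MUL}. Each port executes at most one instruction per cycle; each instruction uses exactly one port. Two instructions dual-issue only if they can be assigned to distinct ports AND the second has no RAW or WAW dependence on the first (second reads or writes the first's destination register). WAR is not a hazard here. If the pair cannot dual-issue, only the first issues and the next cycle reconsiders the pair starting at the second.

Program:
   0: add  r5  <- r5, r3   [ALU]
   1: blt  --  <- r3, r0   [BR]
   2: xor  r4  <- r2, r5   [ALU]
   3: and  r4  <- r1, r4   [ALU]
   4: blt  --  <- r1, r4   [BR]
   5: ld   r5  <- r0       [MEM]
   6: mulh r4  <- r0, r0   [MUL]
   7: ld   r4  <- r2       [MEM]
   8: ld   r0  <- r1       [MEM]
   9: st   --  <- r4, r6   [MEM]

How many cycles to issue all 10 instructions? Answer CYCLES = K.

[0] i0,i1  add.ALU blt.BR  -- pair
[1] i2  xor.ALU  -- RAW+WAW r4
[2] i3  and.ALU  -- RAW r4
[3] i4,i5  blt.BR ld.MEM  -- pair
[4] i6  mulh.MUL  -- no-port MUL/MEM
[5] i7  ld.MEM  -- no-port MEM/MEM
[6] i8  ld.MEM  -- no-port MEM/MEM
[7] i9  st.MEM  -- tail

CYCLES = 8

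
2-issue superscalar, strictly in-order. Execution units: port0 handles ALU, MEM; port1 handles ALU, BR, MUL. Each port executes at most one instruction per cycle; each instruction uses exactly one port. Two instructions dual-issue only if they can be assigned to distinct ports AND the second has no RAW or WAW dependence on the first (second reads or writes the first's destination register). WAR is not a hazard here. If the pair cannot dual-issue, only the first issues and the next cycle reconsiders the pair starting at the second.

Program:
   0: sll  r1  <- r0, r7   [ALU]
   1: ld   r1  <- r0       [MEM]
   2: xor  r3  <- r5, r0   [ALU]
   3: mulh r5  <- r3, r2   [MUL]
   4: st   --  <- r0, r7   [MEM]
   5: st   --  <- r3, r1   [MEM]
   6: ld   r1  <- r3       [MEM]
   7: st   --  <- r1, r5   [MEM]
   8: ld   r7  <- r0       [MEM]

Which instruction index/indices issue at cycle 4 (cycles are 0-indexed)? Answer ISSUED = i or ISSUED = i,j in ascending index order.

#0 head=0: sll i0 WAW r1
#1 head=1: ld+xor i1&i2 2-wide
#2 head=3: mulh+st i3&i4 2-wide
#3 head=5: st i5 no-port MEM/MEM
#4 head=6: ld i6 no-port MEM/MEM
#5 head=7: st i7 no-port MEM/MEM
#6 head=8: ld i8 tail

ISSUED = 6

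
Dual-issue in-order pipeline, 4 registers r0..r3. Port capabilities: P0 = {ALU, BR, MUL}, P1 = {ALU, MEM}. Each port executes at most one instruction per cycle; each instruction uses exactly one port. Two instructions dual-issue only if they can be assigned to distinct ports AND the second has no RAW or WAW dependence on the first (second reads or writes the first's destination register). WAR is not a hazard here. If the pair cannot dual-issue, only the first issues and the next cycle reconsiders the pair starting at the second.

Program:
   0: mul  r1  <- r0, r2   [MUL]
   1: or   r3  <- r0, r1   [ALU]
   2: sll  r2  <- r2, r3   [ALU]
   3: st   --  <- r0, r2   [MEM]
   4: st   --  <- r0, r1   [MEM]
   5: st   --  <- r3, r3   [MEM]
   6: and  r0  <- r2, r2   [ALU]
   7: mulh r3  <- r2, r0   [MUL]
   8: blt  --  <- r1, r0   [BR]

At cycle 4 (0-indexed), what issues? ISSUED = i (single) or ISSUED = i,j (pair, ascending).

ISSUED = 4

0. mul @i0  | RAW r1
1. or @i1  | RAW r3
2. sll @i2  | RAW r2
3. st @i3  | no-port MEM/MEM
4. st @i4  | no-port MEM/MEM
5. st/and @i5+i6  | pair
6. mulh @i7  | no-port MUL/BR
7. blt @i8  | tail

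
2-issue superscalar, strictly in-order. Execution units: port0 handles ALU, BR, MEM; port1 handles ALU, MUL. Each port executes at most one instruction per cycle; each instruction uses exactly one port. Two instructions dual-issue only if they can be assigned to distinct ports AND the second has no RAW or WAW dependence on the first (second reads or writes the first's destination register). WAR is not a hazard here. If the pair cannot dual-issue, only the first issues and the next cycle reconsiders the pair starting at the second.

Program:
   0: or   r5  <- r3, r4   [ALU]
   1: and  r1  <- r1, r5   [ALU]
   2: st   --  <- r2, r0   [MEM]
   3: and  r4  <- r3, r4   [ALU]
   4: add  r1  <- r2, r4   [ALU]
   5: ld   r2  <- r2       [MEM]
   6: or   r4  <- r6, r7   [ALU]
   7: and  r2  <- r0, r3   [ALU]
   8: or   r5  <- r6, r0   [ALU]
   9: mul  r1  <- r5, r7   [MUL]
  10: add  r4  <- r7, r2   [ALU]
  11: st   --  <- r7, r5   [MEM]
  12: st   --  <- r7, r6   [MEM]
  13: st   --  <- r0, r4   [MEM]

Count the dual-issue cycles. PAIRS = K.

PAIRS = 4

0. or.ALU @i0  | RAW r5
1. and.ALU/st.MEM @i1+i2  | 2-wide
2. and.ALU @i3  | RAW r4
3. add.ALU/ld.MEM @i4+i5  | 2-wide
4. or.ALU/and.ALU @i6+i7  | 2-wide
5. or.ALU @i8  | RAW r5
6. mul.MUL/add.ALU @i9+i10  | 2-wide
7. st.MEM @i11  | no-port MEM/MEM
8. st.MEM @i12  | no-port MEM/MEM
9. st.MEM @i13  | tail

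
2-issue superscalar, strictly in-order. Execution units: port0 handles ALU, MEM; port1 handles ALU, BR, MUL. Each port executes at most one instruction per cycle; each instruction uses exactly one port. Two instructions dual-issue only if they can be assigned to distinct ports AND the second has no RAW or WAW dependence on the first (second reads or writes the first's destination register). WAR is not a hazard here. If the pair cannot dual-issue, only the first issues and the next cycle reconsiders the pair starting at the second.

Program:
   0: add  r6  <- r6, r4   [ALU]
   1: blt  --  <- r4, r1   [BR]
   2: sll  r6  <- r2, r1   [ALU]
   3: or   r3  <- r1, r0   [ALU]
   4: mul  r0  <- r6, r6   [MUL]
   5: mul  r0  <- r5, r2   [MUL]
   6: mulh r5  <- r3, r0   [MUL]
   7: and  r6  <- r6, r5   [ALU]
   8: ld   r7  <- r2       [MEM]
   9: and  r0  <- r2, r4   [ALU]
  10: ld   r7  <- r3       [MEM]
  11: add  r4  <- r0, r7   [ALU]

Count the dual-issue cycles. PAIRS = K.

t=0 i0+i1:add+blt ; 2-wide
t=1 i2+i3:sll+or ; 2-wide
t=2 i4:mul ; no-port MUL/MUL
t=3 i5:mul ; no-port MUL/MUL
t=4 i6:mulh ; RAW r5
t=5 i7+i8:and+ld ; 2-wide
t=6 i9+i10:and+ld ; 2-wide
t=7 i11:add ; tail

PAIRS = 4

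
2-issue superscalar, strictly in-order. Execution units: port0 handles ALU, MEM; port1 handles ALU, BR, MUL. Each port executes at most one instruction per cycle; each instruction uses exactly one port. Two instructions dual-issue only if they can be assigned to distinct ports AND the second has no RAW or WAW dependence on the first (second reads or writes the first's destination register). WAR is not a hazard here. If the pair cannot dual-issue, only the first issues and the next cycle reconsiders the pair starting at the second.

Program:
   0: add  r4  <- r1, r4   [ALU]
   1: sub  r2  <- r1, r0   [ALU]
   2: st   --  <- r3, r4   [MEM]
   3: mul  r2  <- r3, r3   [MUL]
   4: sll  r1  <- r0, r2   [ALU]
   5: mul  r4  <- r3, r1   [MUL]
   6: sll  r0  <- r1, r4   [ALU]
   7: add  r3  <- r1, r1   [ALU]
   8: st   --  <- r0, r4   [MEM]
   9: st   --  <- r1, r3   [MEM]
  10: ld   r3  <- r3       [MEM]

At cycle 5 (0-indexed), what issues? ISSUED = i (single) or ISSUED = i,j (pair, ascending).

ISSUED = 8

  cy0 -> i0,i1 (add.ALU;sub.ALU) 2-wide
  cy1 -> i2,i3 (st.MEM;mul.MUL) 2-wide
  cy2 -> i4 (sll.ALU) RAW r1
  cy3 -> i5 (mul.MUL) RAW r4
  cy4 -> i6,i7 (sll.ALU;add.ALU) 2-wide
  cy5 -> i8 (st.MEM) no-port MEM/MEM
  cy6 -> i9 (st.MEM) no-port MEM/MEM
  cy7 -> i10 (ld.MEM) tail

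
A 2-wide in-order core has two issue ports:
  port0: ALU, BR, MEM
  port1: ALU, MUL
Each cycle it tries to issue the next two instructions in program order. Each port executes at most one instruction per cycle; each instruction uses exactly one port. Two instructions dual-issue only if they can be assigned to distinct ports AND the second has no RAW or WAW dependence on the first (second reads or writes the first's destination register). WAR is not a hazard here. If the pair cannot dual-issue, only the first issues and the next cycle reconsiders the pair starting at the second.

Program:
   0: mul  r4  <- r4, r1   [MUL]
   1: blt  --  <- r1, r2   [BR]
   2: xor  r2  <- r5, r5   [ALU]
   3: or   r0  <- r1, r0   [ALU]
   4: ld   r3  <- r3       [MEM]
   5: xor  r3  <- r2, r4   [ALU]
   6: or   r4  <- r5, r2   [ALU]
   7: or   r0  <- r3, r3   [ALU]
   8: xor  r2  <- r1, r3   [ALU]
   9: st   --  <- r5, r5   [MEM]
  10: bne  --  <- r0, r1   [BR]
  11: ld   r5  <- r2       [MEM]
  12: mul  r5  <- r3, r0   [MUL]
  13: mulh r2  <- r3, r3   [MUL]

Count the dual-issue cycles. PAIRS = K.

PAIRS = 4

0. mul.MUL+blt.BR @i0&i1  | 2-wide
1. xor.ALU+or.ALU @i2&i3  | 2-wide
2. ld.MEM @i4  | WAW r3
3. xor.ALU+or.ALU @i5&i6  | 2-wide
4. or.ALU+xor.ALU @i7&i8  | 2-wide
5. st.MEM @i9  | no-port MEM/BR
6. bne.BR @i10  | no-port BR/MEM
7. ld.MEM @i11  | WAW r5
8. mul.MUL @i12  | no-port MUL/MUL
9. mulh.MUL @i13  | tail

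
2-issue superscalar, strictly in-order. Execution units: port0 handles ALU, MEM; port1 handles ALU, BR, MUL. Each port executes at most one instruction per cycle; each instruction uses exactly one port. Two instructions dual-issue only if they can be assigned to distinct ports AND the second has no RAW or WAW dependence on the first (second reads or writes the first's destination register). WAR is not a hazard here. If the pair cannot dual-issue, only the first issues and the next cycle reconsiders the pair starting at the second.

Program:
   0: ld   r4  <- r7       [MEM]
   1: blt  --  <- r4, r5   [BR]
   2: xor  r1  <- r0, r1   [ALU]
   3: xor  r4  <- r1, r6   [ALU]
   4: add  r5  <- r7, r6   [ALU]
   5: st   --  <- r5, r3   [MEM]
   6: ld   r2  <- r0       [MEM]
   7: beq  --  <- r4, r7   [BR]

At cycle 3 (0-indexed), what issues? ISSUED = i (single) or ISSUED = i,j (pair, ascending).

ISSUED = 5

  cy0 -> i0 (ld) RAW r4
  cy1 -> i1&i2 (blt;xor) pair
  cy2 -> i3&i4 (xor;add) pair
  cy3 -> i5 (st) no-port MEM/MEM
  cy4 -> i6&i7 (ld;beq) pair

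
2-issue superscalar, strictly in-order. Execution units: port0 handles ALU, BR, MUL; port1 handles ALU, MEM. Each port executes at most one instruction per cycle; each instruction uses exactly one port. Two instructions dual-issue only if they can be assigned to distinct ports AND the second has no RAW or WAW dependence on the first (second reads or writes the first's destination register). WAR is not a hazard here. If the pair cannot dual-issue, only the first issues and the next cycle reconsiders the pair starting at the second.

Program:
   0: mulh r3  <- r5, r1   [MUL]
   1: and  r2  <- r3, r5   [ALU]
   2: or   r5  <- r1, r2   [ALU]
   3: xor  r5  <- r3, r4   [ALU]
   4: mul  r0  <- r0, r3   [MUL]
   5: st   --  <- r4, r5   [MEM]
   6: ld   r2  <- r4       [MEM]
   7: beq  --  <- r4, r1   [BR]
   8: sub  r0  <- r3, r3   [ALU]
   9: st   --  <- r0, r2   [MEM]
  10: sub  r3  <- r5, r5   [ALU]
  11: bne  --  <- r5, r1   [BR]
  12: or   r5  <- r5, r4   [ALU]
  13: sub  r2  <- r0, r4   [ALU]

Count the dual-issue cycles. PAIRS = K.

c0: i0 mulh  RAW r3
c1: i1 and  RAW r2
c2: i2 or  WAW r5
c3: i3/i4 xor+mul  pair
c4: i5 st  no-port MEM/MEM
c5: i6/i7 ld+beq  pair
c6: i8 sub  RAW r0
c7: i9/i10 st+sub  pair
c8: i11/i12 bne+or  pair
c9: i13 sub  tail

PAIRS = 4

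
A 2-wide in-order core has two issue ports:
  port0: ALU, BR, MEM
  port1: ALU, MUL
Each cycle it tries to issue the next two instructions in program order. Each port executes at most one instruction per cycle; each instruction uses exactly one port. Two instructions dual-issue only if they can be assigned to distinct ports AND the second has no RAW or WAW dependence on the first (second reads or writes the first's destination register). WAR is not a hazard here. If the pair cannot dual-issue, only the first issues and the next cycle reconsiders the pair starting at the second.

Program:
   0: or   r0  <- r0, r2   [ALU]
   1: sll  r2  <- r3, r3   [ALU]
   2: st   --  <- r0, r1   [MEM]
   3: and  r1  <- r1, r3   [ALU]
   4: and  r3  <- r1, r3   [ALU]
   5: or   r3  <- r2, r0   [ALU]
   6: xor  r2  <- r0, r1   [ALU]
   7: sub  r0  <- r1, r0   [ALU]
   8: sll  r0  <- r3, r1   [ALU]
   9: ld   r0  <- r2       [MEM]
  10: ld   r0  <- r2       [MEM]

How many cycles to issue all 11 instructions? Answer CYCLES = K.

CYCLES = 8

c0: i0,i1 or sll  pair
c1: i2,i3 st and  pair
c2: i4 and  WAW r3
c3: i5,i6 or xor  pair
c4: i7 sub  WAW r0
c5: i8 sll  WAW r0
c6: i9 ld  no-port MEM/MEM
c7: i10 ld  tail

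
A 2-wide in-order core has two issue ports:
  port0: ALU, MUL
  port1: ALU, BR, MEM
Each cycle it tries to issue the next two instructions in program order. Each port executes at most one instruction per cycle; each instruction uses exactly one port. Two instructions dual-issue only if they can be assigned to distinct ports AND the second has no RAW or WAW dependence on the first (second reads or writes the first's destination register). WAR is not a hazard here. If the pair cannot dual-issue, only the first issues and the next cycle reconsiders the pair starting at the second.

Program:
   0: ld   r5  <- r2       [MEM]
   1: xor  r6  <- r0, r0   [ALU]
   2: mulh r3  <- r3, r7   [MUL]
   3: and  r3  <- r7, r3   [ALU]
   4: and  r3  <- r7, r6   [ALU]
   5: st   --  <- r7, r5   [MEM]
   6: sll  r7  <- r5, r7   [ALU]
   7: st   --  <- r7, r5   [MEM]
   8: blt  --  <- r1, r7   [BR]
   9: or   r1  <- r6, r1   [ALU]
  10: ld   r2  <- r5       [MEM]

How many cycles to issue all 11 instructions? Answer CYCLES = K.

CYCLES = 8

[0] i0,i1  ld.MEM;xor.ALU  -- dual
[1] i2  mulh.MUL  -- RAW+WAW r3
[2] i3  and.ALU  -- WAW r3
[3] i4,i5  and.ALU;st.MEM  -- dual
[4] i6  sll.ALU  -- RAW r7
[5] i7  st.MEM  -- no-port MEM/BR
[6] i8,i9  blt.BR;or.ALU  -- dual
[7] i10  ld.MEM  -- tail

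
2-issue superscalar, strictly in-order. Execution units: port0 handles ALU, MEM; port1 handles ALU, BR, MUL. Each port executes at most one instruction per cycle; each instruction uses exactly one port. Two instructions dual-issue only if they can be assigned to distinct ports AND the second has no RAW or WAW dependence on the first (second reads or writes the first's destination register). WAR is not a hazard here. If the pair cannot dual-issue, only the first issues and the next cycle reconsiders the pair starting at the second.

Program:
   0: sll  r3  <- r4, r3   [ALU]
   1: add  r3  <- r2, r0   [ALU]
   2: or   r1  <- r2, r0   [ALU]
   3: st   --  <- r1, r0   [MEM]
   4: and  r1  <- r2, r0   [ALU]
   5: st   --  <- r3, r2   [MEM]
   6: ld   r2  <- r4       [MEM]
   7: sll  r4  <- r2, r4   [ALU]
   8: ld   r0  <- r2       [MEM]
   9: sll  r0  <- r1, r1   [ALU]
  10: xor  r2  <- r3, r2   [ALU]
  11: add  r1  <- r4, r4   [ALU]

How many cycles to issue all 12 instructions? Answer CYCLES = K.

#0 head=0: sll i0 WAW r3
#1 head=1: add;or i1/i2 pair
#2 head=3: st;and i3/i4 pair
#3 head=5: st i5 no-port MEM/MEM
#4 head=6: ld i6 RAW r2
#5 head=7: sll;ld i7/i8 pair
#6 head=9: sll;xor i9/i10 pair
#7 head=11: add i11 tail

CYCLES = 8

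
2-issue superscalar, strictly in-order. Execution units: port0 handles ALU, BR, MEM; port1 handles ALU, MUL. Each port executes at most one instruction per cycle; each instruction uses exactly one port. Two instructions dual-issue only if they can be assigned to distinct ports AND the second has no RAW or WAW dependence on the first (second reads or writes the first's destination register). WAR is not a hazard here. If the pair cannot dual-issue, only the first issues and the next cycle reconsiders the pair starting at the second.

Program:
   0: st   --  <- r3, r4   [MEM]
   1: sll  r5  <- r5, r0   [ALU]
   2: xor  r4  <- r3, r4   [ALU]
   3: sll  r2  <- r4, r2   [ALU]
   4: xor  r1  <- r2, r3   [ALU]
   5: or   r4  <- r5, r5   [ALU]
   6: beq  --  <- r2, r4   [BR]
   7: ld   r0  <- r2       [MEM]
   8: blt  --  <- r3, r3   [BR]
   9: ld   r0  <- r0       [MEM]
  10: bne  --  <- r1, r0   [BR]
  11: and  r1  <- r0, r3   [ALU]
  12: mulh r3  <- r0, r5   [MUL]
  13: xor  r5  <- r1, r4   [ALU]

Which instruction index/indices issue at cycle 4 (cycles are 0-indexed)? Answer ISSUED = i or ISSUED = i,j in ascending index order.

ISSUED = 6

t=0 i0/i1:st/sll ; dual
t=1 i2:xor ; RAW r4
t=2 i3:sll ; RAW r2
t=3 i4/i5:xor/or ; dual
t=4 i6:beq ; no-port BR/MEM
t=5 i7:ld ; no-port MEM/BR
t=6 i8:blt ; no-port BR/MEM
t=7 i9:ld ; no-port MEM/BR
t=8 i10/i11:bne/and ; dual
t=9 i12/i13:mulh/xor ; dual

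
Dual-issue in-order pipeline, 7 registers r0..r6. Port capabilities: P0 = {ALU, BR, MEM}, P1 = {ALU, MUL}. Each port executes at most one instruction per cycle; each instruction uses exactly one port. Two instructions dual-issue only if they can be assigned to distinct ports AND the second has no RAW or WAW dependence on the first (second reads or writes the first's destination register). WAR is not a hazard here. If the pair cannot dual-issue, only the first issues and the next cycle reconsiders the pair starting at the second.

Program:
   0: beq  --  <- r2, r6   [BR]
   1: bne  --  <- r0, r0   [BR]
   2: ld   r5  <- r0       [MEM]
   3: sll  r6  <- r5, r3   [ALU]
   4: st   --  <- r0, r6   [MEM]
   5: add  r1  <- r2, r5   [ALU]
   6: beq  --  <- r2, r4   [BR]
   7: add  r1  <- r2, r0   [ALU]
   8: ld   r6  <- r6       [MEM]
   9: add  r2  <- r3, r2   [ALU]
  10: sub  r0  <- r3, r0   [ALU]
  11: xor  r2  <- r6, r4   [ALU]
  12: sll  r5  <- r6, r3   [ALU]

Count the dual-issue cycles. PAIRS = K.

PAIRS = 4

t=0 i0:beq ; no-port BR/BR
t=1 i1:bne ; no-port BR/MEM
t=2 i2:ld ; RAW r5
t=3 i3:sll ; RAW r6
t=4 i4+i5:st add ; 2-wide
t=5 i6+i7:beq add ; 2-wide
t=6 i8+i9:ld add ; 2-wide
t=7 i10+i11:sub xor ; 2-wide
t=8 i12:sll ; tail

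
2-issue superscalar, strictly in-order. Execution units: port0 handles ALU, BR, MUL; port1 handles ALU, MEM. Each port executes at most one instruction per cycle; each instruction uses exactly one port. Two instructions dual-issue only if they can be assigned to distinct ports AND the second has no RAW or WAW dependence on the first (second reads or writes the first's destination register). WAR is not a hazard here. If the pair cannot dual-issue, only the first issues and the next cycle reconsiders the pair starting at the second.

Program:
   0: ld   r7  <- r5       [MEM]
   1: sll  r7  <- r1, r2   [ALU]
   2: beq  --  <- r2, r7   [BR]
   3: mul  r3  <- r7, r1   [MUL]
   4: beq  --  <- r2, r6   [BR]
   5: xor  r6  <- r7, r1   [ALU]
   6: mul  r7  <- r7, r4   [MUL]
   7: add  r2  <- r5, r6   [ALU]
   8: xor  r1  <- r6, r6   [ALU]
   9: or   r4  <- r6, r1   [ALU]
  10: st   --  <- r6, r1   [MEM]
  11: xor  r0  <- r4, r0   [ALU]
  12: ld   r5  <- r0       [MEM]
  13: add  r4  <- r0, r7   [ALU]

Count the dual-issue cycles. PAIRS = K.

#0 head=0: ld i0 WAW r7
#1 head=1: sll i1 RAW r7
#2 head=2: beq i2 no-port BR/MUL
#3 head=3: mul i3 no-port MUL/BR
#4 head=4: beq+xor i4/i5 pair
#5 head=6: mul+add i6/i7 pair
#6 head=8: xor i8 RAW r1
#7 head=9: or+st i9/i10 pair
#8 head=11: xor i11 RAW r0
#9 head=12: ld+add i12/i13 pair

PAIRS = 4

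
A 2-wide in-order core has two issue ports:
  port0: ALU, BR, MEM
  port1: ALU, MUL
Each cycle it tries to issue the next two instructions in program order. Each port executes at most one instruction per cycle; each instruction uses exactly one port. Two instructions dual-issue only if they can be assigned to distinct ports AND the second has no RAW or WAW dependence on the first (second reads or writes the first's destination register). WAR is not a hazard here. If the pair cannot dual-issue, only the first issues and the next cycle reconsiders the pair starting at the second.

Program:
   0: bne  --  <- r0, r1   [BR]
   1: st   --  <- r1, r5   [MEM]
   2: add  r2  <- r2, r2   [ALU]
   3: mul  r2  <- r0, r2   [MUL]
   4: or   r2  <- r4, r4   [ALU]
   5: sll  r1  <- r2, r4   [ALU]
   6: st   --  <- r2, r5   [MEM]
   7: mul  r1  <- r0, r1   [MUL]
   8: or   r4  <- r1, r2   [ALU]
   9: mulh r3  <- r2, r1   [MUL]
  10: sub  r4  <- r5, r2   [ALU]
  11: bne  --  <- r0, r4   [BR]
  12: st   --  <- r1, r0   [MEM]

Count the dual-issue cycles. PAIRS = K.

  cy0 -> i0 (bne) no-port BR/MEM
  cy1 -> i1,i2 (st+add) pair
  cy2 -> i3 (mul) WAW r2
  cy3 -> i4 (or) RAW r2
  cy4 -> i5,i6 (sll+st) pair
  cy5 -> i7 (mul) RAW r1
  cy6 -> i8,i9 (or+mulh) pair
  cy7 -> i10 (sub) RAW r4
  cy8 -> i11 (bne) no-port BR/MEM
  cy9 -> i12 (st) tail

PAIRS = 3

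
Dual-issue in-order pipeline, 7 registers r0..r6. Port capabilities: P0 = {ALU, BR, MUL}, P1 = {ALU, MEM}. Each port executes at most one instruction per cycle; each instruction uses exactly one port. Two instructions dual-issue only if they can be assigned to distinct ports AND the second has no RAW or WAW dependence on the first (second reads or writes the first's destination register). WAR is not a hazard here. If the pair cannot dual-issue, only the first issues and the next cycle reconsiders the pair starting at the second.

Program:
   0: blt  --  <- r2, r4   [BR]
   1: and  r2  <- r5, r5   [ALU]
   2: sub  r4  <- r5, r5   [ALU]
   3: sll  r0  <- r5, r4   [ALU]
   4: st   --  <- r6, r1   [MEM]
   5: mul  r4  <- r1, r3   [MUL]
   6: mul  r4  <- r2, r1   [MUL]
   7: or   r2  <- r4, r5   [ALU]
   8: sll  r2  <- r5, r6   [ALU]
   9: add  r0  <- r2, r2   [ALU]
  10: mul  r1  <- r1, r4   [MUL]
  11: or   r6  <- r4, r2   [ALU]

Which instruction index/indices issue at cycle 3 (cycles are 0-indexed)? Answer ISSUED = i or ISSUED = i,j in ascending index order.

ISSUED = 5

t=0 i0,i1:blt;and ; pair
t=1 i2:sub ; RAW r4
t=2 i3,i4:sll;st ; pair
t=3 i5:mul ; no-port MUL/MUL
t=4 i6:mul ; RAW r4
t=5 i7:or ; WAW r2
t=6 i8:sll ; RAW r2
t=7 i9,i10:add;mul ; pair
t=8 i11:or ; tail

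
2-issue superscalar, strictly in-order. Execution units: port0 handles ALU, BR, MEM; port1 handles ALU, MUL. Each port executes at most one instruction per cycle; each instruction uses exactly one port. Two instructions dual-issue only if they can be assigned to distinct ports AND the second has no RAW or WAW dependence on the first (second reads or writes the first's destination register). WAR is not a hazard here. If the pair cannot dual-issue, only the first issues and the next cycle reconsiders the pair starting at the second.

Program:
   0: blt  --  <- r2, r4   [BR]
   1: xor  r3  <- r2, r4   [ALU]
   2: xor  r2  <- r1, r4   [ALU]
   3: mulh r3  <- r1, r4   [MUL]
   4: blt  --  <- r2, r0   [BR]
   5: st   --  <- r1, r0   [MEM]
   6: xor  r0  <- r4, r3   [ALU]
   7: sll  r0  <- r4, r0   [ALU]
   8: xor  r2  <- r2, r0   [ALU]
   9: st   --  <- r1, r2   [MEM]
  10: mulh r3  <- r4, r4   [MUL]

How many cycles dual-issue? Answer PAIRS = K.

c0: i0&i1 blt.BR/xor.ALU  pair
c1: i2&i3 xor.ALU/mulh.MUL  pair
c2: i4 blt.BR  no-port BR/MEM
c3: i5&i6 st.MEM/xor.ALU  pair
c4: i7 sll.ALU  RAW r0
c5: i8 xor.ALU  RAW r2
c6: i9&i10 st.MEM/mulh.MUL  pair

PAIRS = 4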